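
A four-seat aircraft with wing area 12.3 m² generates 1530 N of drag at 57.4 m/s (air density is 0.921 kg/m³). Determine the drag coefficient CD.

CD = 0.082

From D = ½ρv²S·CD, rearranging gives CD = 2D/(ρv²S).
CD = 2 × 1530 / (0.921 × 57.4² × 12.3) = 0.082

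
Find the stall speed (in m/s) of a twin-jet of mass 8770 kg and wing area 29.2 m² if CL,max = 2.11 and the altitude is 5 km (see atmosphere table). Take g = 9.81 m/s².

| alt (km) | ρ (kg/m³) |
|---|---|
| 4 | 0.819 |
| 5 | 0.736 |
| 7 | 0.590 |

V_stall = 61.6 m/s

At 5 km, from the table: ρ = 0.736 kg/m³.
Weight W = mg = 8770 × 9.81 = 86030 N.
From L = ½ρV²S·CL,max = W: V_stall = √(2W/(ρSCL,max)) = √(2·86030/(0.736·29.2·2.11))
V_stall = √3795 = 61.6 m/s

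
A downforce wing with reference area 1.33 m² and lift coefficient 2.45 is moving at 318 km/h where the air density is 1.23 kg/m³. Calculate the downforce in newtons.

L = 15600 N

Convert speed: v = 318 km/h ÷ 3.6 = 88.33 m/s.
Dynamic pressure q = ½ρv² = ½ × 1.23 × 88.33² = 4799 Pa.
L = q·S·CL = 4799 × 1.33 × 2.45 = 15600 N ≈ 15.6 kN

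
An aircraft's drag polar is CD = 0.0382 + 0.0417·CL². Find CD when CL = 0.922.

CD = 0.0382 + 0.0417 × 0.922² = 0.0382 + 0.03545 = 0.0736

CD = 0.0736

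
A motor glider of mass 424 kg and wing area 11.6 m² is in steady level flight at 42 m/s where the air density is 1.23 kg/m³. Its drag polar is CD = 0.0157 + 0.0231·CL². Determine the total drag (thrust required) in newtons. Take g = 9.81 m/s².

D = 229 N

In steady level flight, lift balances weight: W = mg = 424 × 9.81 = 4159.4 N.
Dynamic pressure q = 0.5 × 1.23 × 42² = 1085 Pa.
CL = 2W/(ρv²S) = 2×4159.4/(1.23×42²×11.6) = 0.3305.
CD = 0.0157 + 0.0231 × 0.3305² = 0.01822.
D = q·S·CD = 1085 × 11.6 × 0.01822 = 229.3 N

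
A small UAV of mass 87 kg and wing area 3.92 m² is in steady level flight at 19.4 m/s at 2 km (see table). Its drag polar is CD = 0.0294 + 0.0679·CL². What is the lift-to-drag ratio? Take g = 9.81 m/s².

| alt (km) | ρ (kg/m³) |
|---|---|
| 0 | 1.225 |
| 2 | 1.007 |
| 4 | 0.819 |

At 2 km, from the table: ρ = 1.007 kg/m³.
Weight W = mg = 87 × 9.81 = 853.47 N; in level flight L = W.
Dynamic pressure q = 0.5 × 1.007 × 19.4² = 189.5 Pa.
Required CL = L/(qS) = 853.47/(189.5·3.92) = 1.149.
CD = 0.0294 + 0.0679 × 1.149² = 0.119.
L/D = CL/CD = 1.149 / 0.119 = 9.65

L/D = 9.65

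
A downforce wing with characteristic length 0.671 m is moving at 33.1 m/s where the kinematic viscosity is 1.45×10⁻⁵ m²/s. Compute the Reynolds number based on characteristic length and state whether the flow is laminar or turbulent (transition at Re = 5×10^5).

Re = v·c/ν = 33.1 × 0.671 / (1.45×10⁻⁵) = 1.53×10^6
Since 1.53×10^6 > 5×10^5, the flow is turbulent.

Re = 1.53×10^6 (turbulent)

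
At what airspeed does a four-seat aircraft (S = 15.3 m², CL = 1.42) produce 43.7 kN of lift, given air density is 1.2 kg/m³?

v = 57.9 m/s

L = ½ρv²S·CL ⇒ v = √(2L/(ρ·S·CL))
v = √(2 × 43700 / (1.2 × 15.3 × 1.42)) = √3352 = 57.9 m/s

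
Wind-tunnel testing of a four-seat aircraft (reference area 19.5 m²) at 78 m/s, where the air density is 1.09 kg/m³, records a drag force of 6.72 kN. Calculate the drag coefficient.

CD = 0.104

From D = ½ρv²S·CD, rearranging gives CD = 2D/(ρv²S).
CD = 2 × 6720 / (1.09 × 78² × 19.5) = 0.104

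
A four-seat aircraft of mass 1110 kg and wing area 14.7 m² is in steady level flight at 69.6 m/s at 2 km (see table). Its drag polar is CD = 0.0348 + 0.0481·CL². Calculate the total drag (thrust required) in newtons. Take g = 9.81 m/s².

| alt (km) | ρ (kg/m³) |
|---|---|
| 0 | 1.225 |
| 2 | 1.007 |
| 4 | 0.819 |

At 2 km, from the table: ρ = 1.007 kg/m³.
In steady level flight, lift balances weight: W = mg = 1110 × 9.81 = 10889 N.
Dynamic pressure q = 0.5 × 1.007 × 69.6² = 2439 Pa.
CL = 2W/(ρv²S) = 2×10889/(1.007×69.6²×14.7) = 0.3037.
CD = 0.0348 + 0.0481 × 0.3037² = 0.03924.
D = q·S·CD = 2439 × 14.7 × 0.03924 = 1407 N

D = 1410 N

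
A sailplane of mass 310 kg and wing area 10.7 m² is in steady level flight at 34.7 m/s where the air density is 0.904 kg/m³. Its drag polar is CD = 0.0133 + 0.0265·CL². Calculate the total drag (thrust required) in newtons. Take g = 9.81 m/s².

In steady level flight, lift balances weight: W = mg = 310 × 9.81 = 3041.1 N.
q = ½ρv² = ½ × 0.904 × 34.7² = 544.2 Pa.
CL = 2W/(ρv²S) = 2×3041.1/(0.904×34.7²×10.7) = 0.5222.
CD = 0.0133 + 0.0265 × 0.5222² = 0.02053.
D = q·S·CD = 544.2 × 10.7 × 0.02053 = 119.5 N

D = 120 N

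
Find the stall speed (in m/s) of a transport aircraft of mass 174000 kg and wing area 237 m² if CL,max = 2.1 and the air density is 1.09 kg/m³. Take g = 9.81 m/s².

V_stall = 79.3 m/s

Stall occurs when L = W at CL,max. W = mg = 174000 × 9.81 = 1.707×10^6 N.
From L = ½ρV²S·CL,max = W: V_stall = √(2W/(ρSCL,max)) = √(2·1.707×10^6/(1.09·237·2.1))
V_stall = √6293 = 79.3 m/s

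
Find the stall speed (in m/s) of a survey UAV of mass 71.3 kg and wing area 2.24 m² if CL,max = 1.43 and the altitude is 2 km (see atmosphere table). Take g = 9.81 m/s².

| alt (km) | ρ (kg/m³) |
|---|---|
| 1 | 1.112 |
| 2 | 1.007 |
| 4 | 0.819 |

At 2 km, from the table: ρ = 1.007 kg/m³.
At stall, lift equals weight: L = W = m·g = 71.3 × 9.81 = 699.5 N.
From L = ½ρV²S·CL,max = W: V_stall = √(2W/(ρSCL,max)) = √(2·699.5/(1.007·2.24·1.43))
V_stall = √433.7 = 20.8 m/s

V_stall = 20.8 m/s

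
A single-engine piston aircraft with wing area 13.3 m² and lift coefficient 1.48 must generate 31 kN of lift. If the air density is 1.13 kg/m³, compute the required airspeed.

L = ½ρv²S·CL ⇒ v = √(2L/(ρ·S·CL))
v = √(2 × 31000 / (1.13 × 13.3 × 1.48)) = √2787 = 52.8 m/s

v = 52.8 m/s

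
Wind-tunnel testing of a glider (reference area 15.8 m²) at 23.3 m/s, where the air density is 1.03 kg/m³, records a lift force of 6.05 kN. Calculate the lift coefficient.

From L = ½ρv²S·CL, rearranging gives CL = 2L/(ρv²S).
CL = 2 × 6050 / (1.03 × 23.3² × 15.8) = 1.37

CL = 1.37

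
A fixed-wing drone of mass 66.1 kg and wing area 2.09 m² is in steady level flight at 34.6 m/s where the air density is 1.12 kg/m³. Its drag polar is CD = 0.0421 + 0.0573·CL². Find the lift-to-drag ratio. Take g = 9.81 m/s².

L/D = 8.51

Weight W = mg = 66.1 × 9.81 = 648.44 N; in level flight L = W.
q = ½ρv² = ½ × 1.12 × 34.6² = 670.4 Pa.
Required CL = L/(qS) = 648.44/(670.4·2.09) = 0.4628.
CD = 0.0421 + 0.0573 × 0.4628² = 0.05437.
L/D = CL/CD = 0.4628 / 0.05437 = 8.51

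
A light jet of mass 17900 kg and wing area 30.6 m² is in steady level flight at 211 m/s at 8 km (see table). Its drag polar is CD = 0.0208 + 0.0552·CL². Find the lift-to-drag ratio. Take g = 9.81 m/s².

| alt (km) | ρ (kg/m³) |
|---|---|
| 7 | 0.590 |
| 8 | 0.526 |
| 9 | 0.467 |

L/D = 14.4

At 8 km, from the table: ρ = 0.526 kg/m³.
In steady level flight, lift balances weight: W = mg = 17900 × 9.81 = 1.756×10^5 N.
q = ½ρv² = ½ × 0.526 × 211² = 11710 Pa.
Required CL = L/(qS) = 1.756×10^5/(11710·30.6) = 0.4901.
CD = 0.0208 + 0.0552 × 0.4901² = 0.03406.
L/D = CL/CD = 0.4901 / 0.03406 = 14.4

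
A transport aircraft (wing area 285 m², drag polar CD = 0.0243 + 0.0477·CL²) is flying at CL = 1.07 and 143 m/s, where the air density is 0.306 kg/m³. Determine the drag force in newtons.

D = 70400 N

CD = 0.0243 + 0.0477 × 1.07² = 0.07891
D = ½ρv²S·CD = ½ × 0.306 × 143² × 285 × 0.07891 = 70400 N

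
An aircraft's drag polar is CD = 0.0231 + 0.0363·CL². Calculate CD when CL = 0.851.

CD = 0.0494

CD = 0.0231 + 0.0363 × 0.851² = 0.0231 + 0.02629 = 0.0494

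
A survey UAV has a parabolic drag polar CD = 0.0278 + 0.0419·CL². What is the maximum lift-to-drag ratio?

For CD = CD0 + K·CL², (L/D)max occurs at CL* = √(CD0/K) and equals 1/(2√(K·CD0)).
(L/D)max = 1/(2√(0.0419 × 0.0278)) = 1/(2 × 0.03413) = 14.7

(L/D)max = 14.7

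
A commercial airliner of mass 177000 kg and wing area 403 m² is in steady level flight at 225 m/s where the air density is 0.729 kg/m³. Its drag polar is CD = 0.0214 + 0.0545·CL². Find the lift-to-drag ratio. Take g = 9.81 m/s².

Weight W = mg = 177000 × 9.81 = 1.7364×10^6 N; in level flight L = W.
Dynamic pressure q = 0.5 × 0.729 × 225² = 18450 Pa.
CL = W/(q·S) = 1.7364×10^6 / (18450 × 403) = 0.2335.
CD = 0.0214 + 0.0545 × 0.2335² = 0.02437.
L/D = CL/CD = 0.2335 / 0.02437 = 9.58

L/D = 9.58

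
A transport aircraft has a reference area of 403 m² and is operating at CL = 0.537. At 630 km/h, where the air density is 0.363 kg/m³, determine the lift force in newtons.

L = 1.2×10^6 N

Convert speed: v = 630 km/h ÷ 3.6 = 175 m/s.
Dynamic pressure q = ½ρv² = ½ × 0.363 × 175² = 5558 Pa.
L = q·S·CL = 5558 × 403 × 0.537 = 1.2×10^6 N ≈ 1200 kN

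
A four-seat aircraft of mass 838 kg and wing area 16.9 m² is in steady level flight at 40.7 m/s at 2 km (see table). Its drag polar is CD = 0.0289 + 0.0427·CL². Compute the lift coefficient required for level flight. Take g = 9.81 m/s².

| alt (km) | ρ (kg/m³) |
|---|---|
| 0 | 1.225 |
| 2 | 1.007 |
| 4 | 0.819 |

CL = 0.583

At 2 km, from the table: ρ = 1.007 kg/m³.
Level flight ⇒ L = W = m·g = 838 × 9.81 = 8220.8 N.
Dynamic pressure q = 0.5 × 1.007 × 40.7² = 834 Pa.
CL = 2W/(ρv²S) = 2×8220.8/(1.007×40.7²×16.9) = 0.5832.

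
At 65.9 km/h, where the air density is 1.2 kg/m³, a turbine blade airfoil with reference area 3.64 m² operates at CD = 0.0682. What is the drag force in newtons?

Convert speed: v = 65.9 km/h ÷ 3.6 = 18.31 m/s.
D = ½ρv²S·CD = ½ × 1.2 × 18.31² × 3.64 × 0.0682 = 49.9 N

D = 49.9 N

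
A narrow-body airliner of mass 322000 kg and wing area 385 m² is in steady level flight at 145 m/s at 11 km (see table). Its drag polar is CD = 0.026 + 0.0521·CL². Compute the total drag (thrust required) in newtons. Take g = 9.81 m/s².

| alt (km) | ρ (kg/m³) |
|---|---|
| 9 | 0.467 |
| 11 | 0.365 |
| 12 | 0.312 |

D = 3.9×10^5 N

At 11 km, from the table: ρ = 0.365 kg/m³.
Level flight ⇒ L = W = m·g = 322000 × 9.81 = 3.1588×10^6 N.
Dynamic pressure q = 0.5 × 0.365 × 145² = 3837 Pa.
CL = W/(q·S) = 3.1588×10^6 / (3837 × 385) = 2.138.
CD = 0.026 + 0.0521 × 2.138² = 0.2642.
D = q·S·CD = 3837 × 385 × 0.2642 = 3.903×10^5 N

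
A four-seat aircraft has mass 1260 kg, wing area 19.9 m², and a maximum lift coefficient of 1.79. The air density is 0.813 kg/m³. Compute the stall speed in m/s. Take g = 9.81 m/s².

V_stall = 29.2 m/s

At stall, lift equals weight: L = W = m·g = 1260 × 9.81 = 12360 N.
V_stall = √(2W/(ρ·S·CL,max)) = √(2 × 12360 / (0.813 × 19.9 × 1.79))
V_stall = √853.6 = 29.2 m/s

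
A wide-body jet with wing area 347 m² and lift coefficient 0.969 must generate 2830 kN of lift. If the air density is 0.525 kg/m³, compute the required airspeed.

v = 179 m/s

L = ½ρv²S·CL ⇒ v = √(2L/(ρ·S·CL))
v = √(2 × 2.83×10^6 / (0.525 × 347 × 0.969)) = √32060 = 179 m/s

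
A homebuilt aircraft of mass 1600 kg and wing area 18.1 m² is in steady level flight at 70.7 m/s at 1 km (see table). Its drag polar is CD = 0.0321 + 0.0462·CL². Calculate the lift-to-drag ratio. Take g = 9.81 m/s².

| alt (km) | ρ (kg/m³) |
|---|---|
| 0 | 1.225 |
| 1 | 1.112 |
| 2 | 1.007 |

L/D = 8.53

At 1 km, from the table: ρ = 1.112 kg/m³.
Level flight ⇒ L = W = m·g = 1600 × 9.81 = 15696 N.
Dynamic pressure q = 0.5 × 1.112 × 70.7² = 2779 Pa.
CL = W/(q·S) = 15696 / (2779 × 18.1) = 0.312.
CD = 0.0321 + 0.0462 × 0.312² = 0.0366.
L/D = CL/CD = 0.312 / 0.0366 = 8.53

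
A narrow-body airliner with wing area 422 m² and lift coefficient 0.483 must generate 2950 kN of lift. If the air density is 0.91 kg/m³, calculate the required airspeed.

v = 178 m/s

L = ½ρv²S·CL ⇒ v = √(2L/(ρ·S·CL))
v = √(2 × 2.95×10^6 / (0.91 × 422 × 0.483)) = √31810 = 178 m/s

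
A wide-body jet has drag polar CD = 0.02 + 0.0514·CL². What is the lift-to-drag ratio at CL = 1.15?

CD = 0.02 + 0.0514 × 1.15² = 0.08798
L/D = CL/CD = 1.15 / 0.08798 = 13.1

L/D = 13.1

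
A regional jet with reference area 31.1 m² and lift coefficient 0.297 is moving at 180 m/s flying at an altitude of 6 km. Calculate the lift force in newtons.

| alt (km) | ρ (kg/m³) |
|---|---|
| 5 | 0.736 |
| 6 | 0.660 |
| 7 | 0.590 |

L = 98800 N

At 6 km, from the table: ρ = 0.660 kg/m³.
L = ½ρv²S·CL = ½ × 0.66 × 180² × 31.1 × 0.297 = 98800 N ≈ 98.8 kN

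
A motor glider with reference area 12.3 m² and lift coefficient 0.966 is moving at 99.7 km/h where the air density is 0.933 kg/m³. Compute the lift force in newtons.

Convert speed: v = 99.7 km/h ÷ 3.6 = 27.69 m/s.
L = ½ρv²S·CL = ½ × 0.933 × 27.69² × 12.3 × 0.966 = 4250 N

L = 4250 N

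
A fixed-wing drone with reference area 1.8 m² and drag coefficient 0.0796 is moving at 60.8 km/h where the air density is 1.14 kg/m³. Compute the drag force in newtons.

Convert speed: v = 60.8 km/h ÷ 3.6 = 16.89 m/s.
Dynamic pressure q = ½ρv² = ½ × 1.14 × 16.89² = 162.6 Pa.
D = q·S·CD = 162.6 × 1.8 × 0.0796 = 23.3 N

D = 23.3 N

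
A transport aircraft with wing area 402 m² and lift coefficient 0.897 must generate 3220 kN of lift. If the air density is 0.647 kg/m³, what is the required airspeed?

L = ½ρv²S·CL ⇒ v = √(2L/(ρ·S·CL))
v = √(2 × 3.22×10^6 / (0.647 × 402 × 0.897)) = √27600 = 166 m/s

v = 166 m/s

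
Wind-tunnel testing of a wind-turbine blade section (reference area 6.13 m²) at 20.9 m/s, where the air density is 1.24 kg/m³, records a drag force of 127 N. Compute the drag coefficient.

CD = 0.0765

From D = ½ρv²S·CD, rearranging gives CD = 2D/(ρv²S).
CD = 2 × 127 / (1.24 × 20.9² × 6.13) = 0.0765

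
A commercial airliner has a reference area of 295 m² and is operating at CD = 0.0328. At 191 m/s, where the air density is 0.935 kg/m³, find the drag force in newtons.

D = 1.65×10^5 N

Dynamic pressure q = ½ρv² = ½ × 0.935 × 191² = 17050 Pa.
D = q·S·CD = 17050 × 295 × 0.0328 = 1.65×10^5 N ≈ 165 kN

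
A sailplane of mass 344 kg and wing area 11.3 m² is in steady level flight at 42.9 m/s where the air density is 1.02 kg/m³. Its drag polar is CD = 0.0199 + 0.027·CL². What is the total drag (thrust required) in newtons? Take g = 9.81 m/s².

D = 240 N

In steady level flight, lift balances weight: W = mg = 344 × 9.81 = 3374.6 N.
q = ½ρv² = ½ × 1.02 × 42.9² = 938.6 Pa.
CL = W/(q·S) = 3374.6 / (938.6 × 11.3) = 0.3182.
CD = 0.0199 + 0.027 × 0.3182² = 0.02263.
D = q·S·CD = 938.6 × 11.3 × 0.02263 = 240.1 N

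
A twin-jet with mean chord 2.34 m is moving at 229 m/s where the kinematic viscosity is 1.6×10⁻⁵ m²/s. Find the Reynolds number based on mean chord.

Re = v·c/ν = 229 × 2.34 / (1.6×10⁻⁵) = 3.35×10^7

Re = 3.35×10^7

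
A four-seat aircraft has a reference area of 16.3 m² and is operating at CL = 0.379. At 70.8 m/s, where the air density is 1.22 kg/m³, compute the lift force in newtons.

Dynamic pressure q = ½ρv² = ½ × 1.22 × 70.8² = 3058 Pa.
L = q·S·CL = 3058 × 16.3 × 0.379 = 18900 N ≈ 18.9 kN

L = 18900 N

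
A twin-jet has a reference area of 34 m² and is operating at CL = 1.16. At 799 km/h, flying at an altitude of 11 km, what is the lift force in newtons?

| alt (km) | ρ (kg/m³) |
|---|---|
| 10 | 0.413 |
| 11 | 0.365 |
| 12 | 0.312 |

L = 3.55×10^5 N

At 11 km, from the table: ρ = 0.365 kg/m³.
Convert speed: v = 799 km/h ÷ 3.6 = 221.9 m/s.
L = ½ρv²S·CL = ½ × 0.365 × 221.9² × 34 × 1.16 = 3.55×10^5 N ≈ 355 kN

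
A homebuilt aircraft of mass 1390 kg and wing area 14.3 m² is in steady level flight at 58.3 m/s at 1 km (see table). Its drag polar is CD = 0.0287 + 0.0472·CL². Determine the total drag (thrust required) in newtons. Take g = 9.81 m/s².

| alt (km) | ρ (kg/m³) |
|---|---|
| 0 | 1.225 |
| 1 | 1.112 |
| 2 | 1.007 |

At 1 km, from the table: ρ = 1.112 kg/m³.
Weight W = mg = 1390 × 9.81 = 13636 N; in level flight L = W.
Dynamic pressure q = 0.5 × 1.112 × 58.3² = 1890 Pa.
CL = 2W/(ρv²S) = 2×13636/(1.112×58.3²×14.3) = 0.5046.
CD = 0.0287 + 0.0472 × 0.5046² = 0.04072.
D = q·S·CD = 1890 × 14.3 × 0.04072 = 1100 N

D = 1100 N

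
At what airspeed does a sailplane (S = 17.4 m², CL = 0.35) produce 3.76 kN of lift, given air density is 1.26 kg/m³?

L = ½ρv²S·CL ⇒ v = √(2L/(ρ·S·CL))
v = √(2 × 3760 / (1.26 × 17.4 × 0.35)) = √980 = 31.3 m/s

v = 31.3 m/s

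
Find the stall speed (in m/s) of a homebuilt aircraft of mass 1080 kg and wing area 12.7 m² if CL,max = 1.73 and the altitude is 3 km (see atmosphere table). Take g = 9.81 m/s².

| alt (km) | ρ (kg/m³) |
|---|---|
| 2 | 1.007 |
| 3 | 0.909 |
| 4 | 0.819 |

V_stall = 32.6 m/s

At 3 km, from the table: ρ = 0.909 kg/m³.
Stall occurs when L = W at CL,max. W = mg = 1080 × 9.81 = 10590 N.
From L = ½ρV²S·CL,max = W: V_stall = √(2W/(ρSCL,max)) = √(2·10590/(0.909·12.7·1.73))
V_stall = √1061 = 32.6 m/s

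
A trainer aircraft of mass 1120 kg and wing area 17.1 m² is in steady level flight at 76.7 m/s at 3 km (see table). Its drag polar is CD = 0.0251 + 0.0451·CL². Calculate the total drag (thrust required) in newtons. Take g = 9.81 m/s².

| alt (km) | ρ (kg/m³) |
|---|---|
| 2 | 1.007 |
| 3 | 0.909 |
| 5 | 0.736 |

At 3 km, from the table: ρ = 0.909 kg/m³.
Weight W = mg = 1120 × 9.81 = 10987 N; in level flight L = W.
q = ½ρv² = ½ × 0.909 × 76.7² = 2674 Pa.
CL = 2W/(ρv²S) = 2×10987/(0.909×76.7²×17.1) = 0.2403.
CD = 0.0251 + 0.0451 × 0.2403² = 0.0277.
D = q·S·CD = 2674 × 17.1 × 0.0277 = 1267 N

D = 1270 N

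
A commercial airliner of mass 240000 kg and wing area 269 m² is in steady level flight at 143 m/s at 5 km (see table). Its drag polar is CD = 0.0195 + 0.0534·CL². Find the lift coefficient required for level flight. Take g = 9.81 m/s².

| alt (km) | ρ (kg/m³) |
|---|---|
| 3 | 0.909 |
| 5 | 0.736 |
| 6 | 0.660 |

CL = 1.16

At 5 km, from the table: ρ = 0.736 kg/m³.
In steady level flight, lift balances weight: W = mg = 240000 × 9.81 = 2.3544×10^6 N.
Dynamic pressure q = 0.5 × 0.736 × 143² = 7525 Pa.
CL = W/(q·S) = 2.3544×10^6 / (7525 × 269) = 1.163.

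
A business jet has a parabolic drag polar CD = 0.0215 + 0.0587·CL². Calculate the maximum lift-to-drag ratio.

For CD = CD0 + K·CL², (L/D)max occurs at CL* = √(CD0/K) and equals 1/(2√(K·CD0)).
(L/D)max = 1/(2√(0.0587 × 0.0215)) = 1/(2 × 0.03553) = 14.1

(L/D)max = 14.1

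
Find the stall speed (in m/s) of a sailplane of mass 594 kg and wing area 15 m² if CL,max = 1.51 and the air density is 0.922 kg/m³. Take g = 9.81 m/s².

At stall, lift equals weight: L = W = m·g = 594 × 9.81 = 5827 N.
V_stall = √(2W/(ρ·S·CL,max)) = √(2 × 5827 / (0.922 × 15 × 1.51))
V_stall = √558.1 = 23.6 m/s

V_stall = 23.6 m/s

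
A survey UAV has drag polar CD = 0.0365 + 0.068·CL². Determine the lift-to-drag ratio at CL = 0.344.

CD = 0.0365 + 0.068 × 0.344² = 0.04455
L/D = CL/CD = 0.344 / 0.04455 = 7.72

L/D = 7.72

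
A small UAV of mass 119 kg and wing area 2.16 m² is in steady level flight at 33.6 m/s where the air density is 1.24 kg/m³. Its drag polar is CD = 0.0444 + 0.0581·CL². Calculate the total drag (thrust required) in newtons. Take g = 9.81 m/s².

In steady level flight, lift balances weight: W = mg = 119 × 9.81 = 1167.4 N.
Dynamic pressure q = 0.5 × 1.24 × 33.6² = 700 Pa.
CL = W/(q·S) = 1167.4 / (700 × 2.16) = 0.7721.
CD = 0.0444 + 0.0581 × 0.7721² = 0.07904.
D = q·S·CD = 700 × 2.16 × 0.07904 = 119.5 N

D = 119 N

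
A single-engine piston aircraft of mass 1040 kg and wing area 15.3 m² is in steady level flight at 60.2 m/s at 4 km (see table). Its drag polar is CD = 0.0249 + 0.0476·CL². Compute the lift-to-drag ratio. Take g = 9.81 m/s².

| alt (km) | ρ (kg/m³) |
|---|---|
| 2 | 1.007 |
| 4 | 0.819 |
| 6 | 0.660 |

L/D = 13

At 4 km, from the table: ρ = 0.819 kg/m³.
Weight W = mg = 1040 × 9.81 = 10202 N; in level flight L = W.
q = ½ρv² = ½ × 0.819 × 60.2² = 1484 Pa.
Required CL = L/(qS) = 10202/(1484·15.3) = 0.4493.
CD = 0.0249 + 0.0476 × 0.4493² = 0.03451.
L/D = CL/CD = 0.4493 / 0.03451 = 13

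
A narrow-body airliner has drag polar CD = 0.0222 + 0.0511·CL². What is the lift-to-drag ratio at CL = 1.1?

CD = 0.0222 + 0.0511 × 1.1² = 0.08403
L/D = CL/CD = 1.1 / 0.08403 = 13.1

L/D = 13.1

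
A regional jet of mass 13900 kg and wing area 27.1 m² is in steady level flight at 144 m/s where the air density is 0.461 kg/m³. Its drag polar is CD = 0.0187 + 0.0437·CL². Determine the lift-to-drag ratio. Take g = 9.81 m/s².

Weight W = mg = 13900 × 9.81 = 1.3636×10^5 N; in level flight L = W.
Dynamic pressure q = 0.5 × 0.461 × 144² = 4780 Pa.
CL = W/(q·S) = 1.3636×10^5 / (4780 × 27.1) = 1.053.
CD = 0.0187 + 0.0437 × 1.053² = 0.06713.
L/D = CL/CD = 1.053 / 0.06713 = 15.7

L/D = 15.7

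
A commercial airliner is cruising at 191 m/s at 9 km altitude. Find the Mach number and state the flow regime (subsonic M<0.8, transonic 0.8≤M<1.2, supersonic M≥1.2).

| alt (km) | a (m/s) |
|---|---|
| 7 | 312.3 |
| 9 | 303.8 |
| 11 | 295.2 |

At 9 km, from the table: a = 303.8 m/s.
M = v/a = 191 / 303.8 = 0.629
M = 0.629 → subsonic.

M = 0.629 (subsonic)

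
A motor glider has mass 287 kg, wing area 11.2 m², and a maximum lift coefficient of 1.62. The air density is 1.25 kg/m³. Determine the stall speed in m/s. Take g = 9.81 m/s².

At stall, lift equals weight: L = W = m·g = 287 × 9.81 = 2815 N.
V_stall = √(2W/(ρ·S·CL,max)) = √(2 × 2815 / (1.25 × 11.2 × 1.62))
V_stall = √248.3 = 15.8 m/s

V_stall = 15.8 m/s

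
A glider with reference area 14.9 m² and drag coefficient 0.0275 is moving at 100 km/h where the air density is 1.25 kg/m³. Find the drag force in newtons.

Convert speed: v = 100 km/h ÷ 3.6 = 27.78 m/s.
D = ½ρv²S·CD = ½ × 1.25 × 27.78² × 14.9 × 0.0275 = 198 N

D = 198 N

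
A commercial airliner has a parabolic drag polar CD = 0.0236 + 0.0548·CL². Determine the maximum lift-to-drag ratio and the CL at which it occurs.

(L/D)max = 13.9, at CL = 0.656

For CD = CD0 + K·CL², (L/D)max occurs at CL* = √(CD0/K) and equals 1/(2√(K·CD0)).
(L/D)max = 1/(2√(0.0548 × 0.0236)) = 1/(2 × 0.03596) = 13.9
CL* = √(0.0236/0.0548) = 0.656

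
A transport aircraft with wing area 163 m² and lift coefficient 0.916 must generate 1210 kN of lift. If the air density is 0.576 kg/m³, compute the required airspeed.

L = ½ρv²S·CL ⇒ v = √(2L/(ρ·S·CL))
v = √(2 × 1.21×10^6 / (0.576 × 163 × 0.916)) = √28140 = 168 m/s

v = 168 m/s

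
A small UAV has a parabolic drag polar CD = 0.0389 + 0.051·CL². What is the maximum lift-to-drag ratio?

(L/D)max = 11.2

For CD = CD0 + K·CL², (L/D)max occurs at CL* = √(CD0/K) and equals 1/(2√(K·CD0)).
(L/D)max = 1/(2√(0.051 × 0.0389)) = 1/(2 × 0.04454) = 11.2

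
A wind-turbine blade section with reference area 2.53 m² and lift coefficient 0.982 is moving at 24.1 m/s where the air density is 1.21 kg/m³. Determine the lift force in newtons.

L = ½ρv²S·CL = ½ × 1.21 × 24.1² × 2.53 × 0.982 = 873 N

L = 873 N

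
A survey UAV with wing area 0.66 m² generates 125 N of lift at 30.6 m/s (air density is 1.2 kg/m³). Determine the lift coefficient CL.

CL = 0.337

From L = ½ρv²S·CL, rearranging gives CL = 2L/(ρv²S).
CL = 2 × 125 / (1.2 × 30.6² × 0.66) = 0.337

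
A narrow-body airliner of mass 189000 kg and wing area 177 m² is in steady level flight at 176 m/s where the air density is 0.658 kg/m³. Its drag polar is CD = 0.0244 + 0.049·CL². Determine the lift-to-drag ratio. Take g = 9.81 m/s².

Weight W = mg = 189000 × 9.81 = 1.8541×10^6 N; in level flight L = W.
Dynamic pressure q = 0.5 × 0.658 × 176² = 10190 Pa.
CL = W/(q·S) = 1.8541×10^6 / (10190 × 177) = 1.028.
CD = 0.0244 + 0.049 × 1.028² = 0.07617.
L/D = CL/CD = 1.028 / 0.07617 = 13.5

L/D = 13.5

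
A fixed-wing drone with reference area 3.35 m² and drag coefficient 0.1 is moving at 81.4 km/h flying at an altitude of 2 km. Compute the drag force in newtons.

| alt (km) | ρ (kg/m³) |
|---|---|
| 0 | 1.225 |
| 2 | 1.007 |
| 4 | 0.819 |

D = 86.2 N

At 2 km, from the table: ρ = 1.007 kg/m³.
Convert speed: v = 81.4 km/h ÷ 3.6 = 22.61 m/s.
Dynamic pressure q = ½ρv² = ½ × 1.007 × 22.61² = 257.4 Pa.
D = q·S·CD = 257.4 × 3.35 × 0.1 = 86.2 N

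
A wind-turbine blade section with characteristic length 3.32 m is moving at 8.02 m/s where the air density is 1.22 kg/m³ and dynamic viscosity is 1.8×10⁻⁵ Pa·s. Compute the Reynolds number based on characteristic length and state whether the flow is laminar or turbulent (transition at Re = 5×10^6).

Re = 1.8×10^6 (laminar)

Re = ρ·v·c/μ = 1.22 × 8.02 × 3.32 / (1.8×10⁻⁵) = 1.8×10^6
Since 1.8×10^6 < 5×10^6, the flow is laminar.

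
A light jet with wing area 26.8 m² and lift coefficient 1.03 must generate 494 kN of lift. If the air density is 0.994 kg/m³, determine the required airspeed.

L = ½ρv²S·CL ⇒ v = √(2L/(ρ·S·CL))
v = √(2 × 4.94×10^5 / (0.994 × 26.8 × 1.03)) = √36010 = 190 m/s

v = 190 m/s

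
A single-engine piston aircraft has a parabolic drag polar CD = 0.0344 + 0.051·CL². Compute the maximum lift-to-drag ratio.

For CD = CD0 + K·CL², (L/D)max occurs at CL* = √(CD0/K) and equals 1/(2√(K·CD0)).
(L/D)max = 1/(2√(0.051 × 0.0344)) = 1/(2 × 0.04189) = 11.9

(L/D)max = 11.9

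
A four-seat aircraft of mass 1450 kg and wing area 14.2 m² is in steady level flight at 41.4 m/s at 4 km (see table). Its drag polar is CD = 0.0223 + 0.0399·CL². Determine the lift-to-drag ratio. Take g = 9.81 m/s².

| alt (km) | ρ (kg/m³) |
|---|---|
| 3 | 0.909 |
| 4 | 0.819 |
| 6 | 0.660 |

L/D = 13.8

At 4 km, from the table: ρ = 0.819 kg/m³.
Weight W = mg = 1450 × 9.81 = 14224 N; in level flight L = W.
Dynamic pressure q = 0.5 × 0.819 × 41.4² = 701.9 Pa.
CL = 2W/(ρv²S) = 2×14224/(0.819×41.4²×14.2) = 1.427.
CD = 0.0223 + 0.0399 × 1.427² = 0.1036.
L/D = CL/CD = 1.427 / 0.1036 = 13.8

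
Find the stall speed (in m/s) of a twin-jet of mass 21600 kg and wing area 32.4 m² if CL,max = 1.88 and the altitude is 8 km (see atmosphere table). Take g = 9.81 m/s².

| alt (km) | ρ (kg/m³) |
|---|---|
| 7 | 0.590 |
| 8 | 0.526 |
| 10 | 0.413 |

At 8 km, from the table: ρ = 0.526 kg/m³.
Stall occurs when L = W at CL,max. W = mg = 21600 × 9.81 = 2.119×10^5 N.
V_stall = √(2W/(ρ·S·CL,max)) = √(2 × 2.119×10^5 / (0.526 × 32.4 × 1.88))
V_stall = √13230 = 115 m/s

V_stall = 115 m/s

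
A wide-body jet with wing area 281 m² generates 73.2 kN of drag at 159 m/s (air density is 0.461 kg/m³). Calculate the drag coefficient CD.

CD = 0.0447

From D = ½ρv²S·CD, rearranging gives CD = 2D/(ρv²S).
CD = 2 × 73200 / (0.461 × 159² × 281) = 0.0447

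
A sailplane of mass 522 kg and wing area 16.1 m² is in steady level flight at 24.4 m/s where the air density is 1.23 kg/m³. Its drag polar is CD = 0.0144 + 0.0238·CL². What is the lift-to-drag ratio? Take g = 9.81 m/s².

L/D = 26.8

Weight W = mg = 522 × 9.81 = 5120.8 N; in level flight L = W.
q = ½ρv² = ½ × 1.23 × 24.4² = 366.1 Pa.
CL = 2W/(ρv²S) = 2×5120.8/(1.23×24.4²×16.1) = 0.8687.
CD = 0.0144 + 0.0238 × 0.8687² = 0.03236.
L/D = CL/CD = 0.8687 / 0.03236 = 26.8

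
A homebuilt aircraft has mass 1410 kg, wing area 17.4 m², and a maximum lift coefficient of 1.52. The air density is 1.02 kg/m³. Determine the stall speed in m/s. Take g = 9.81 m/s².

V_stall = 32 m/s

Weight W = mg = 1410 × 9.81 = 13830 N.
From L = ½ρV²S·CL,max = W: V_stall = √(2W/(ρSCL,max)) = √(2·13830/(1.02·17.4·1.52))
V_stall = √1025 = 32 m/s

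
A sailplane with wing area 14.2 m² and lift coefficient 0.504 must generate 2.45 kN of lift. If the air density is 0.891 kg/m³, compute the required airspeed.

v = 27.7 m/s

L = ½ρv²S·CL ⇒ v = √(2L/(ρ·S·CL))
v = √(2 × 2450 / (0.891 × 14.2 × 0.504)) = √768.4 = 27.7 m/s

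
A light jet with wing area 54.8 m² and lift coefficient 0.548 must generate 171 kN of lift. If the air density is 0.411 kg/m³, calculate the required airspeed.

L = ½ρv²S·CL ⇒ v = √(2L/(ρ·S·CL))
v = √(2 × 1.71×10^5 / (0.411 × 54.8 × 0.548)) = √27710 = 166 m/s

v = 166 m/s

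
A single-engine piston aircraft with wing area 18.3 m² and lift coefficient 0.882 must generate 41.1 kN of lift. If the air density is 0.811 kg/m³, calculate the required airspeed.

v = 79.2 m/s

L = ½ρv²S·CL ⇒ v = √(2L/(ρ·S·CL))
v = √(2 × 41100 / (0.811 × 18.3 × 0.882)) = √6280 = 79.2 m/s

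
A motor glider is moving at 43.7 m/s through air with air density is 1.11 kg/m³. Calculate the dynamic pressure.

q = 1060 Pa

q = ½ρv² = ½ × 1.11 × 43.7² = 1060 Pa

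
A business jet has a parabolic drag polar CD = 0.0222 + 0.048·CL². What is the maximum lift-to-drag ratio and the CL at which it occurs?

(L/D)max = 15.3, at CL = 0.68

For CD = CD0 + K·CL², (L/D)max occurs at CL* = √(CD0/K) and equals 1/(2√(K·CD0)).
(L/D)max = 1/(2√(0.048 × 0.0222)) = 1/(2 × 0.03264) = 15.3
CL* = √(0.0222/0.048) = 0.68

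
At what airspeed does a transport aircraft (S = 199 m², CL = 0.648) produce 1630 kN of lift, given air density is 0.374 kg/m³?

v = 260 m/s

L = ½ρv²S·CL ⇒ v = √(2L/(ρ·S·CL))
v = √(2 × 1.63×10^6 / (0.374 × 199 × 0.648)) = √67600 = 260 m/s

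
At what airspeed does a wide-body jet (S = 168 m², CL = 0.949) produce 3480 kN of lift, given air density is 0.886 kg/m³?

v = 222 m/s

L = ½ρv²S·CL ⇒ v = √(2L/(ρ·S·CL))
v = √(2 × 3.48×10^6 / (0.886 × 168 × 0.949)) = √49270 = 222 m/s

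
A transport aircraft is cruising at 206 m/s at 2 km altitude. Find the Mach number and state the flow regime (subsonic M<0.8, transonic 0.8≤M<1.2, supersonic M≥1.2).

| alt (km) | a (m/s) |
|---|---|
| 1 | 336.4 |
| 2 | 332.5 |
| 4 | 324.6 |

M = 0.62 (subsonic)

At 2 km, from the table: a = 332.5 m/s.
M = v/a = 206 / 332.5 = 0.62
M = 0.62 → subsonic.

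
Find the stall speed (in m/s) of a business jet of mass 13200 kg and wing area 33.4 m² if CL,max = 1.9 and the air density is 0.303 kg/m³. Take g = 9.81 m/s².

At stall, lift equals weight: L = W = m·g = 13200 × 9.81 = 1.295×10^5 N.
From L = ½ρV²S·CL,max = W: V_stall = √(2W/(ρSCL,max)) = √(2·1.295×10^5/(0.303·33.4·1.9))
V_stall = √13470 = 116 m/s

V_stall = 116 m/s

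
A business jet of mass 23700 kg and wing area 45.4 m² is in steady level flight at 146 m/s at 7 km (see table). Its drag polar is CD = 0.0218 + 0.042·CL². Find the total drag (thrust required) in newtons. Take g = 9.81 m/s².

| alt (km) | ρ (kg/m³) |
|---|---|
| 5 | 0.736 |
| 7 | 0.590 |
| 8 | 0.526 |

At 7 km, from the table: ρ = 0.590 kg/m³.
In steady level flight, lift balances weight: W = mg = 23700 × 9.81 = 2.325×10^5 N.
q = ½ρv² = ½ × 0.59 × 146² = 6288 Pa.
Required CL = L/(qS) = 2.325×10^5/(6288·45.4) = 0.8144.
CD = 0.0218 + 0.042 × 0.8144² = 0.04966.
D = q·S·CD = 6288 × 45.4 × 0.04966 = 14180 N

D = 14200 N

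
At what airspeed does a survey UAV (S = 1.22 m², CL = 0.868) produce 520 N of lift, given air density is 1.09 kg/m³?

L = ½ρv²S·CL ⇒ v = √(2L/(ρ·S·CL))
v = √(2 × 520 / (1.09 × 1.22 × 0.868)) = √901 = 30 m/s

v = 30 m/s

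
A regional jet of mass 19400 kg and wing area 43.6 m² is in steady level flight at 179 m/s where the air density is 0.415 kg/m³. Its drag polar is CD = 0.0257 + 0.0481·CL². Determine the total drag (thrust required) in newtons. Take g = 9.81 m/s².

D = 13500 N

In steady level flight, lift balances weight: W = mg = 19400 × 9.81 = 1.9031×10^5 N.
q = ½ρv² = ½ × 0.415 × 179² = 6649 Pa.
Required CL = L/(qS) = 1.9031×10^5/(6649·43.6) = 0.6565.
CD = 0.0257 + 0.0481 × 0.6565² = 0.04643.
D = q·S·CD = 6649 × 43.6 × 0.04643 = 13460 N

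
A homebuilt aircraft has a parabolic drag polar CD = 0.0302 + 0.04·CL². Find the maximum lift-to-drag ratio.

(L/D)max = 14.4

For CD = CD0 + K·CL², (L/D)max occurs at CL* = √(CD0/K) and equals 1/(2√(K·CD0)).
(L/D)max = 1/(2√(0.04 × 0.0302)) = 1/(2 × 0.03476) = 14.4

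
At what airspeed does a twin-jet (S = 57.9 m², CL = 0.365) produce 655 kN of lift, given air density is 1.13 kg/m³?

v = 234 m/s

L = ½ρv²S·CL ⇒ v = √(2L/(ρ·S·CL))
v = √(2 × 6.55×10^5 / (1.13 × 57.9 × 0.365)) = √54860 = 234 m/s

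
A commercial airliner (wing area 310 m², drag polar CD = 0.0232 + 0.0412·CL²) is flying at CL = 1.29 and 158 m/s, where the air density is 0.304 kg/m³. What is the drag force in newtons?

CD = 0.0232 + 0.0412 × 1.29² = 0.09176
D = ½ρv²S·CD = ½ × 0.304 × 158² × 310 × 0.09176 = 1.08×10^5 N

D = 1.08×10^5 N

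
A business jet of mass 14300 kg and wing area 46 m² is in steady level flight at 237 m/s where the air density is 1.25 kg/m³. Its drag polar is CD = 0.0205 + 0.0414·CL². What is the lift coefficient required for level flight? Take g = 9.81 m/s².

CL = 0.0869

Weight W = mg = 14300 × 9.81 = 1.4028×10^5 N; in level flight L = W.
Dynamic pressure q = 0.5 × 1.25 × 237² = 35110 Pa.
CL = 2W/(ρv²S) = 2×1.4028×10^5/(1.25×237²×46) = 0.08687.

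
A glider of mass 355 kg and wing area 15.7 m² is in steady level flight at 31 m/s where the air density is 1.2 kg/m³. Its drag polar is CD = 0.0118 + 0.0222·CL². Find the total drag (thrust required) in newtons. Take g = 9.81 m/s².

D = 137 N

Weight W = mg = 355 × 9.81 = 3482.6 N; in level flight L = W.
q = ½ρv² = ½ × 1.2 × 31² = 576.6 Pa.
CL = 2W/(ρv²S) = 2×3482.6/(1.2×31²×15.7) = 0.3847.
CD = 0.0118 + 0.0222 × 0.3847² = 0.01509.
D = q·S·CD = 576.6 × 15.7 × 0.01509 = 136.6 N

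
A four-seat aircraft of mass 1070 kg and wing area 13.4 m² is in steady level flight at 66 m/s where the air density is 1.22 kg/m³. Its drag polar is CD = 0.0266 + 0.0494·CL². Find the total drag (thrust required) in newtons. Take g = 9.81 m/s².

D = 1100 N

Level flight ⇒ L = W = m·g = 1070 × 9.81 = 10497 N.
q = ½ρv² = ½ × 1.22 × 66² = 2657 Pa.
CL = W/(q·S) = 10497 / (2657 × 13.4) = 0.2948.
CD = 0.0266 + 0.0494 × 0.2948² = 0.03089.
D = q·S·CD = 2657 × 13.4 × 0.03089 = 1100 N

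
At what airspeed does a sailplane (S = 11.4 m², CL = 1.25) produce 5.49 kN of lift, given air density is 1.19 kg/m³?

v = 25.4 m/s

L = ½ρv²S·CL ⇒ v = √(2L/(ρ·S·CL))
v = √(2 × 5490 / (1.19 × 11.4 × 1.25)) = √647.5 = 25.4 m/s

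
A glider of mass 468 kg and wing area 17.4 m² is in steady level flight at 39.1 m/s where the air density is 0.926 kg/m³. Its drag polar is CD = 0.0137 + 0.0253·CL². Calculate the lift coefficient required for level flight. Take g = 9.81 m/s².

CL = 0.373

In steady level flight, lift balances weight: W = mg = 468 × 9.81 = 4591.1 N.
Dynamic pressure q = 0.5 × 0.926 × 39.1² = 707.8 Pa.
Required CL = L/(qS) = 4591.1/(707.8·17.4) = 0.3728.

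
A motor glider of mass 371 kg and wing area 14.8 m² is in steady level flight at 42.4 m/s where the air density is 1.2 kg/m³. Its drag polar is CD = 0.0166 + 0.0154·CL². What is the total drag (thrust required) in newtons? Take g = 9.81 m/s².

D = 278 N

Level flight ⇒ L = W = m·g = 371 × 9.81 = 3639.5 N.
Dynamic pressure q = 0.5 × 1.2 × 42.4² = 1079 Pa.
CL = 2W/(ρv²S) = 2×3639.5/(1.2×42.4²×14.8) = 0.228.
CD = 0.0166 + 0.0154 × 0.228² = 0.0174.
D = q·S·CD = 1079 × 14.8 × 0.0174 = 277.8 N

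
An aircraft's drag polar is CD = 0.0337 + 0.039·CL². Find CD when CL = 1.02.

CD = 0.0743

CD = 0.0337 + 0.039 × 1.02² = 0.0337 + 0.04058 = 0.0743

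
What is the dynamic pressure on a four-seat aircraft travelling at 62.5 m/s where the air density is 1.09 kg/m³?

q = ½ρv² = ½ × 1.09 × 62.5² = 2130 Pa

q = 2130 Pa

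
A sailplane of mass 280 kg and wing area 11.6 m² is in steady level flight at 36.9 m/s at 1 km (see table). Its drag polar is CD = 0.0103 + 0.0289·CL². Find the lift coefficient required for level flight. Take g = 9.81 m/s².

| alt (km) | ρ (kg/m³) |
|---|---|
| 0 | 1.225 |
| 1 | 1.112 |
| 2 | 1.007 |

At 1 km, from the table: ρ = 1.112 kg/m³.
In steady level flight, lift balances weight: W = mg = 280 × 9.81 = 2746.8 N.
Dynamic pressure q = 0.5 × 1.112 × 36.9² = 757.1 Pa.
CL = W/(q·S) = 2746.8 / (757.1 × 11.6) = 0.3128.

CL = 0.313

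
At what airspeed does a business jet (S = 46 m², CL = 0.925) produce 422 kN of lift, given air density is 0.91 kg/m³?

v = 148 m/s

L = ½ρv²S·CL ⇒ v = √(2L/(ρ·S·CL))
v = √(2 × 4.22×10^5 / (0.91 × 46 × 0.925)) = √21800 = 148 m/s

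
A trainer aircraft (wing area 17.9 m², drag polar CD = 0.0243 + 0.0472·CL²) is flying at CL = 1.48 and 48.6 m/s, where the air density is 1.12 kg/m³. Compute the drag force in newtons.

D = 3020 N

CD = 0.0243 + 0.0472 × 1.48² = 0.1277
D = ½ρv²S·CD = ½ × 1.12 × 48.6² × 17.9 × 0.1277 = 3020 N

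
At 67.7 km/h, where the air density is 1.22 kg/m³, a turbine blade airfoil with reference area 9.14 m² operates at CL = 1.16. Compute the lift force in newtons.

L = 2290 N

Convert speed: v = 67.7 km/h ÷ 3.6 = 18.81 m/s.
Dynamic pressure q = ½ρv² = ½ × 1.22 × 18.81² = 215.7 Pa.
L = q·S·CL = 215.7 × 9.14 × 1.16 = 2290 N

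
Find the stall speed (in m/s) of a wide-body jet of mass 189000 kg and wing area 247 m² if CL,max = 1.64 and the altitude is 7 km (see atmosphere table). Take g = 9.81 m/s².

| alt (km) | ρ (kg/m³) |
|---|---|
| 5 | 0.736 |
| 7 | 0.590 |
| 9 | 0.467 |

At 7 km, from the table: ρ = 0.590 kg/m³.
Weight W = mg = 189000 × 9.81 = 1.854×10^6 N.
From L = ½ρV²S·CL,max = W: V_stall = √(2W/(ρSCL,max)) = √(2·1.854×10^6/(0.59·247·1.64))
V_stall = √15520 = 125 m/s

V_stall = 125 m/s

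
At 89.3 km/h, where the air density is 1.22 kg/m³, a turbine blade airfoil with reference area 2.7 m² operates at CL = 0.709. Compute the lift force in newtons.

Convert speed: v = 89.3 km/h ÷ 3.6 = 24.81 m/s.
Dynamic pressure q = ½ρv² = ½ × 1.22 × 24.81² = 375.3 Pa.
L = q·S·CL = 375.3 × 2.7 × 0.709 = 719 N

L = 719 N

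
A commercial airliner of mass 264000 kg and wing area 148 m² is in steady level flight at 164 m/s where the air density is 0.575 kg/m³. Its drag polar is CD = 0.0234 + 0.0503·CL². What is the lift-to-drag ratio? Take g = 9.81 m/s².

L/D = 8.05

In steady level flight, lift balances weight: W = mg = 264000 × 9.81 = 2.5898×10^6 N.
q = ½ρv² = ½ × 0.575 × 164² = 7733 Pa.
CL = W/(q·S) = 2.5898×10^6 / (7733 × 148) = 2.263.
CD = 0.0234 + 0.0503 × 2.263² = 0.281.
L/D = CL/CD = 2.263 / 0.281 = 8.05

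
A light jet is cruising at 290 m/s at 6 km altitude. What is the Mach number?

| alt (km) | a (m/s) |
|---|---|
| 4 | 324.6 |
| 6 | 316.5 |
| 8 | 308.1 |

At 6 km, from the table: a = 316.5 m/s.
M = v/a = 290 / 316.5 = 0.916

M = 0.916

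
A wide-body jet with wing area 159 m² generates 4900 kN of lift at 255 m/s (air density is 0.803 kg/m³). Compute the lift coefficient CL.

From L = ½ρv²S·CL, rearranging gives CL = 2L/(ρv²S).
CL = 2 × 4.9×10^6 / (0.803 × 255² × 159) = 1.18

CL = 1.18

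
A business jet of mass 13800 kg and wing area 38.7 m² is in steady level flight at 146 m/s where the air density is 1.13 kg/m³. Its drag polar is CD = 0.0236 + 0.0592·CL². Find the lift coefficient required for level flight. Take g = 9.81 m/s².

CL = 0.29

In steady level flight, lift balances weight: W = mg = 13800 × 9.81 = 1.3538×10^5 N.
q = ½ρv² = ½ × 1.13 × 146² = 12040 Pa.
Required CL = L/(qS) = 1.3538×10^5/(12040·38.7) = 0.2905.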